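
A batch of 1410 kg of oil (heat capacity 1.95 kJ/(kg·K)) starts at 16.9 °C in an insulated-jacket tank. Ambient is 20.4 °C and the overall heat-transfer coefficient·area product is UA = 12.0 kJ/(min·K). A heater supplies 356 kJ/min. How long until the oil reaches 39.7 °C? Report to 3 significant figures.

Lumped-capacitance energy balance: M c_p dT/dt = UA(T_amb − T) + Q̇.
τ = M c_p/UA = 229.12 min; T_ss = T_amb + Q̇/UA = 20.4 + 356/12.0 = 50.067 °C.
T(t) = T_ss + (T₀ − T_ss)e^(−t/τ); set T = 39.7:
t = −τ ln[(T − T_ss)/(T₀ − T_ss)] = −229.12 · ln(0.31256) = 266.46 min.

266 min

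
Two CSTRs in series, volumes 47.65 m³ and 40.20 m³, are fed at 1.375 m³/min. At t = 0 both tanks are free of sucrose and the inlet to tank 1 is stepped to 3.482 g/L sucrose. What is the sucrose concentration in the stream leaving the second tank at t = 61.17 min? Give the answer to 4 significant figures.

Species balance on tank i: dCᵢ/dt = (Cᵢ₋₁ − Cᵢ)/τᵢ with τᵢ = Vᵢ/Q.
τ₁ = 47.65/1.375 = 34.6545 min; τ₂ = 40.20/1.375 = 29.2364 min.
Solving the cascade with C₁(0)=C₂(0)=0 gives C₂(t) = C_in[1 − (τ₁ e^(−t/τ₁) − τ₂ e^(−t/τ₂))/(τ₁ − τ₂)].
At t = 61.17: e^(−t/τ₁) = 0.171163, e^(−t/τ₂) = 0.123408.
C₂ = 3.482·[1 − (34.6545·0.171163 − 29.2364·0.123408)/(5.41818)] = 3.482·0.571151 = 1.98875 g/L.

1.989 g/L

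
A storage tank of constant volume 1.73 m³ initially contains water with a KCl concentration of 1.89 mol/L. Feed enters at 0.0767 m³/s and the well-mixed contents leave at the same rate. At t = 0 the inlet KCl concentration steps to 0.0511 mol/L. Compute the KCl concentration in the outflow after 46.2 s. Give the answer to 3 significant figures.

0.288 mol/L

Transient balance on the dissolved component: V dC/dt = Q(C_in − C).
So dC/dt = (C_in − C)/τ with τ = V/Q = 1.73/0.0767 = 22.555 s.
Solution: C(t) = C_in + (C₀ − C_in) e^(−t/τ).
C(46.2) = 0.0511 + (1.89 − 0.0511)·e^(−46.2/22.555) = 0.0511 + (1.8389)·0.12896 = 0.28824 mol/L.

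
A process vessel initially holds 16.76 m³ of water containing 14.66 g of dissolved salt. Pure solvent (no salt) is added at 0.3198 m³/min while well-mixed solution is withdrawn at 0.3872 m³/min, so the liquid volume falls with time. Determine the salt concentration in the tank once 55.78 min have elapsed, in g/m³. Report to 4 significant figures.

Total volume: dV/dt = Q_in − Q_out = -0.0674000 m³/min, so V(t) = 16.76 − 0.0674000 t and V(55.78) = 13.0004 m³.
No salt enters, so dm/dt = −Q_out · (m/V).
Separate: dm/m = −Q_out dt/V(t) ⇒ ln(m/m₀) = −(Q_out/(Q_in−Q_out)) ln(V/V₀).
m = m₀ (V₀/V)^(Q_out/(Q_in−Q_out)) = 14.66 × (16.76/13.0004)^(-5.74481) = 3.40712 g.
C = m/V = 3.40712/13.0004 = 0.262078 g/m³.

0.2621 g/m³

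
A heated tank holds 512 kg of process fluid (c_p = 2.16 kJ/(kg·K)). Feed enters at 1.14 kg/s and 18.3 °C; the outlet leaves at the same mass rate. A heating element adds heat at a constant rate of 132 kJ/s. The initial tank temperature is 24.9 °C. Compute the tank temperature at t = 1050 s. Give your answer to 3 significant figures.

Heat balance on the well-mixed liquid: M c_p dT/dt = ṁ c_p (T_in − T) + 132.
τ = M/ṁ = 449.12 s; T_ss = T_in + Q̇/(ṁ c_p) = 18.3 + 132/(1.14·2.16) = 71.906 °C.
Integrating: T(t) = T_ss + (T₀ − T_ss) e^(−t/τ).
T(1050) = 71.906 + (-47.006)·e^(−1050/449.12) = 71.906 + (-47.006)·0.096531 = 67.369 °C.

67.4 °C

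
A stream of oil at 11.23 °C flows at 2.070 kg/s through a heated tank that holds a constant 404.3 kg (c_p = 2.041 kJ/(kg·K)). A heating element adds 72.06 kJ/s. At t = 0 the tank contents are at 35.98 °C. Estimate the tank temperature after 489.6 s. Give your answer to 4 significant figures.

M c_p dT/dt = ṁ c_p (T_in − T) + Q̇.
τ = M/ṁ = 195.314 s; T_ss = T_in + Q̇/(ṁ c_p) = 11.23 + 72.06/(2.070·2.041) = 28.2861 °C.
Integrating: T(t) = T_ss + (T₀ − T_ss) e^(−t/τ).
T(489.6) = 28.2861 + (7.69385)·e^(−489.6/195.314) = 28.2861 + (7.69385)·0.0815342 = 28.9135 °C.

28.91 °C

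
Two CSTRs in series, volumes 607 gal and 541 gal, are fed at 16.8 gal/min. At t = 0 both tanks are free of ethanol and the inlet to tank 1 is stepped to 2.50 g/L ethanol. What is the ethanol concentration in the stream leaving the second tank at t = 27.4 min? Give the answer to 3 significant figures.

Species balance on tank i: dCᵢ/dt = (Cᵢ₋₁ − Cᵢ)/τᵢ with τᵢ = Vᵢ/Q.
τ₁ = 607/16.8 = 36.131 min; τ₂ = 541/16.8 = 32.202 min.
Tank 1: C₁ = C_in(1 − e^(−t/τ₁)). Tank 2 (τ₁ ≠ τ₂): C₂ = C_in[1 − (τ₁ e^(−t/τ₁) − τ₂ e^(−t/τ₂))/(τ₁ − τ₂)].
At t = 27.4: e^(−t/τ₁) = 0.46844, e^(−t/τ₂) = 0.42704.
C₂ = 2.50·[1 − (36.131·0.46844 − 32.202·0.42704)/(3.9286)] = 2.50·0.19226 = 0.48065 g/L.

0.481 g/L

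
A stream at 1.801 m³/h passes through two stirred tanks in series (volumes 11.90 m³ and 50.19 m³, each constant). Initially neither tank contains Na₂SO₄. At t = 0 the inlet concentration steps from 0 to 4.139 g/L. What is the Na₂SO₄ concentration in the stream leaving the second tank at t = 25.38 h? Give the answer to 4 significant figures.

1.984 g/L

Time constants: τᵢ = Vᵢ/Q for each well-mixed tank.
τ₁ = 11.90/1.801 = 6.60744 h; τ₂ = 50.19/1.801 = 27.8679 h.
Tank 1: C₁ = C_in(1 − e^(−t/τ₁)). Tank 2 (τ₁ ≠ τ₂): C₂ = C_in[1 − (τ₁ e^(−t/τ₁) − τ₂ e^(−t/τ₂))/(τ₁ − τ₂)].
At t = 25.38: e^(−t/τ₁) = 0.0214694, e^(−t/τ₂) = 0.402232.
C₂ = 4.139·[1 − (6.60744·0.0214694 − 27.8679·0.402232)/(-21.2604)] = 4.139·0.479433 = 1.98437 g/L.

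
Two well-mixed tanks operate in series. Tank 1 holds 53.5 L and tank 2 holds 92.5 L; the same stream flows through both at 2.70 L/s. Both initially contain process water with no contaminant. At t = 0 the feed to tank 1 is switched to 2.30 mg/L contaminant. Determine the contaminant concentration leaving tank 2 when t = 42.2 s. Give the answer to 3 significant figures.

1.08 mg/L

Each tank obeys Vᵢ dCᵢ/dt = Q(Cᵢ₋₁ − Cᵢ), so τᵢ = Vᵢ/Q.
τ₁ = 53.5/2.70 = 19.815 s; τ₂ = 92.5/2.70 = 34.259 s.
Tank 1: C₁ = C_in(1 − e^(−t/τ₁)). Tank 2 (τ₁ ≠ τ₂): C₂ = C_in[1 − (τ₁ e^(−t/τ₁) − τ₂ e^(−t/τ₂))/(τ₁ − τ₂)].
At t = 42.2: e^(−t/τ₁) = 0.11887, e^(−t/τ₂) = 0.29177.
C₂ = 2.30·[1 − (19.815·0.11887 − 34.259·0.29177)/(-14.444)] = 2.30·0.47104 = 1.0834 mg/L.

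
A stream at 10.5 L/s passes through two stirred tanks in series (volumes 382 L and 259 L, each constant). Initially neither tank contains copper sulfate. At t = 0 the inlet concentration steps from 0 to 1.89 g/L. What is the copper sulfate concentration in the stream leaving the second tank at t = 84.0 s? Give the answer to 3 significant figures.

1.44 g/L

Species balance on tank i: dCᵢ/dt = (Cᵢ₋₁ − Cᵢ)/τᵢ with τᵢ = Vᵢ/Q.
τ₁ = 382/10.5 = 36.381 s; τ₂ = 259/10.5 = 24.667 s.
Solving the cascade with C₁(0)=C₂(0)=0 gives C₂(t) = C_in[1 − (τ₁ e^(−t/τ₁) − τ₂ e^(−t/τ₂))/(τ₁ − τ₂)].
At t = 84.0: e^(−t/τ₁) = 0.099370, e^(−t/τ₂) = 0.033193.
C₂ = 1.89·[1 − (36.381·0.099370 − 24.667·0.033193)/(11.714)] = 1.89·0.76128 = 1.4388 g/L.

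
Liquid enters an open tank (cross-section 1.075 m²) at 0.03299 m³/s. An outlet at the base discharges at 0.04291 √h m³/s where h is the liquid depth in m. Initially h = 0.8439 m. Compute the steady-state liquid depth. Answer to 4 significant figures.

Volume balance on the tank: A dh/dt = Q_in − 0.04291 √h. At steady state dh/dt = 0:
Q_in = 0.04291 √h_ss ⇒ √h_ss = 0.03299/0.04291 = 0.768818.
h_ss = 0.768818² = 0.591082 m. (Since h₀ = 0.8439 m > h_ss, the level will fall toward this value.)

0.5911 m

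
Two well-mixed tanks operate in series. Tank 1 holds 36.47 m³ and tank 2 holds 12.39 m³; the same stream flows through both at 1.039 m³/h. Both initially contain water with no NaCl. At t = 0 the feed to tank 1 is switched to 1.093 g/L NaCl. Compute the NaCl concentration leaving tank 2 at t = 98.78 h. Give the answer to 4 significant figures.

Species balance on tank i: dCᵢ/dt = (Cᵢ₋₁ − Cᵢ)/τᵢ with τᵢ = Vᵢ/Q.
τ₁ = 36.47/1.039 = 35.1011 h; τ₂ = 12.39/1.039 = 11.9249 h.
Solving the cascade with C₁(0)=C₂(0)=0 gives C₂(t) = C_in[1 − (τ₁ e^(−t/τ₁) − τ₂ e^(−t/τ₂))/(τ₁ − τ₂)].
At t = 98.78: e^(−t/τ₁) = 0.0599551, e^(−t/τ₂) = 0.000252654.
C₂ = 1.093·[1 − (35.1011·0.0599551 − 11.9249·0.000252654)/(23.1761)] = 1.093·0.909326 = 0.993893 g/L.

0.9939 g/L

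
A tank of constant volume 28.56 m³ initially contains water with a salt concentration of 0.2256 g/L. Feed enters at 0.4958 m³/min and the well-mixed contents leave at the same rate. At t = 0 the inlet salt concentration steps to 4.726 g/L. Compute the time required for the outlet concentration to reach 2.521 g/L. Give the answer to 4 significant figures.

41.10 min

Species balance: V dC/dt = Q(C_in − C) ⇒ τ = V/Q = 57.6039 min.
C(t) = C_in + (C₀ − C_in) e^(−t/τ). Set C = 2.521 and solve for t:
e^(−t/τ) = (C − C_in)/(C₀ − C_in) = (2.521 − 4.726)/(0.2256 − 4.726) = 0.489956
t = −τ ln(…) = 57.6039 × 0.713439 = 41.0968 min.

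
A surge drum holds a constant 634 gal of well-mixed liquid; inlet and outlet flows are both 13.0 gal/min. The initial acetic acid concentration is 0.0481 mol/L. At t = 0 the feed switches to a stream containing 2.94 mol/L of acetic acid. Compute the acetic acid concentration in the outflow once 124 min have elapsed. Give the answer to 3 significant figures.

Transient balance on the dissolved component: V dC/dt = Q(C_in − C).
Time constant τ = V/Q = 634/13.0 = 48.769 min.
C approaches C_in exponentially: C(t) = C_in + (C₀ − C_in) e^(−t/τ).
C(124) = 2.94 + (0.0481 − 2.94)·e^(−124/48.769) = 2.94 + (-2.8919)·0.078663 = 2.7125 mol/L.

2.71 mol/L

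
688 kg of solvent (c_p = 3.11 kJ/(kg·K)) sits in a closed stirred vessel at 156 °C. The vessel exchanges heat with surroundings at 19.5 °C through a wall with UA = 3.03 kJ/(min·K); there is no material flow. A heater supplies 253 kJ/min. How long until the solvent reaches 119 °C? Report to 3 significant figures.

M c_p dT/dt = −UA(T − T_amb) + Q̇.
τ = M c_p/UA = 706.17 min; T_ss = T_amb + Q̇/UA = 19.5 + 253/3.03 = 103.00 °C.
T(t) = T_ss + (T₀ − T_ss)e^(−t/τ); set T = 119:
t = −τ ln[(T − T_ss)/(T₀ − T_ss)] = −706.17 · ln(0.30191) = 845.73 min.

846 min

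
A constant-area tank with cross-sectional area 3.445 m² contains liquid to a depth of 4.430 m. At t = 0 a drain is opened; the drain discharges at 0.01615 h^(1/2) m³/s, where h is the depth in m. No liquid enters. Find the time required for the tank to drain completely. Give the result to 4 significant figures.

A dh/dt = −Q_out = −0.01615 √h.
This is separable: 2 d(√h)/dt = −0.01615/A, so √h = √h₀ − (0.01615/(2A)) t.
Set h = 0: 2√h₀ = (0.01615/A) t_empty ⇒ t_empty = 2A√h₀/0.01615.
t_empty = 2·3.445·√4.430/0.01615 = 6.89000·2.10476/0.01615 = 897.943 s.

897.9 s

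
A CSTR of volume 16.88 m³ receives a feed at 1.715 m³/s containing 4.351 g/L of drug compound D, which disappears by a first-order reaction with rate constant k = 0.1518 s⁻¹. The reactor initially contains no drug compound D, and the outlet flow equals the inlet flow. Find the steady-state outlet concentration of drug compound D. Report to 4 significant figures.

1.745 g/L

Accumulation = in − out − consumed: V dC/dt = Q C_in − Q C − k V C.
Steady state (dC/dt = 0): C_ss = Q C_in/(Q + kV) = C_in/(1 + kV/Q).
C_ss = 1.715·4.351/(1.715 + 0.1518·16.88) = 7.46197/4.27738 = 1.74452 g/L.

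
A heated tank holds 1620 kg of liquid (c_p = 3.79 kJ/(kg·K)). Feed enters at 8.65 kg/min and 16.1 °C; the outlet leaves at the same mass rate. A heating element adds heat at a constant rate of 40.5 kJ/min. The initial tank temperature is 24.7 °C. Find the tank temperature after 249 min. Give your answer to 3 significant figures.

19.3 °C

Heat balance on the well-mixed liquid: M c_p dT/dt = ṁ c_p (T_in − T) + 40.5.
Rearrange: dT/dt = (T_ss − T)/τ with τ = M/ṁ = 187.28 min and T_ss = T_in + Q̇/(ṁ c_p) = 17.335 °C.
T approaches T_ss exponentially: T(t) = T_ss + (T₀ − T_ss) e^(−t/τ).
T(249) = 17.335 + (7.3646)·e^(−249/187.28) = 17.335 + (7.3646)·0.26460 = 19.284 °C.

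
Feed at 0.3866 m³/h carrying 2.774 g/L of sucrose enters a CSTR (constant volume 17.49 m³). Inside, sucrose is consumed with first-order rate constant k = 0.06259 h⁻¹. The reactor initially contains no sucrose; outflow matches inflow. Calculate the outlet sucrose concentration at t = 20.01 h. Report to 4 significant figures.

Species balance: V dC/dt = Q C_in − Q C − k V C.
This is linear with rate a = Q/V + k = 0.0846941 h⁻¹.
C_ss = Q C_in/(Q + kV) = 0.723978 g/L; C(t) = C_ss + (C₀ − C_ss) e^(−a t).
C(20.01) = 0.723978 + (-0.723978)·e^(−0.0846941·20.01) = 0.723978 + (-0.723978)·0.183649 = 0.591020 g/L.

0.5910 g/L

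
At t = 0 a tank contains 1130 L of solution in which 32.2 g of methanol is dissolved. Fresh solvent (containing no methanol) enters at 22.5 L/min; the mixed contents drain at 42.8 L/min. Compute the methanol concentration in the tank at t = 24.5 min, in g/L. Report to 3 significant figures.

0.0150 g/L

Total volume: dV/dt = Q_in − Q_out = -20.300 L/min, so V(t) = 1130 − 20.300 t and V(24.5) = 632.65 L.
No methanol enters, so dm/dt = −Q_out · (m/V).
dm/m = −Q_out dt/(V₀ − 20.300 t); integrating gives ln(m/m₀) = −(Q_out/(Q_in−Q_out)) ln(V/V₀).
m = m₀ (V₀/V)^(Q_out/(Q_in−Q_out)) = 32.2 × (1130/632.65)^(-2.1084) = 9.4782 g.
C = m/V = 9.4782/632.65 = 0.014982 g/L.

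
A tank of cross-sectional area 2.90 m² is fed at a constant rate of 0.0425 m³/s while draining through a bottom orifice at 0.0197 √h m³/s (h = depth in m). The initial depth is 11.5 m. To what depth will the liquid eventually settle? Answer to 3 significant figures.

4.65 m

Mass balance (ρ constant): A dh/dt = Q_in − 0.0197 √h. At steady state dh/dt = 0:
Q_in = 0.0197 √h_ss ⇒ √h_ss = 0.0425/0.0197 = 2.1574.
h_ss = 2.1574² = 4.6542 m. (Since h₀ = 11.5 m > h_ss, the level will fall toward this value.)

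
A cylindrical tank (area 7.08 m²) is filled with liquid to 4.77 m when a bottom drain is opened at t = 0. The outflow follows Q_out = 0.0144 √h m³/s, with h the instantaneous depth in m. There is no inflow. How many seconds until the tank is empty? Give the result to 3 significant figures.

A dh/dt = −Q_out = −0.0144 √h.
This is separable: 2 d(√h)/dt = −0.0144/A, so √h = √h₀ − (0.0144/(2A)) t.
Set h = 0: 2√h₀ = (0.0144/A) t_empty ⇒ t_empty = 2A√h₀/0.0144.
t_empty = 2·7.08·√4.77/0.0144 = 14.160·2.1840/0.0144 = 2147.6 s.

2150 s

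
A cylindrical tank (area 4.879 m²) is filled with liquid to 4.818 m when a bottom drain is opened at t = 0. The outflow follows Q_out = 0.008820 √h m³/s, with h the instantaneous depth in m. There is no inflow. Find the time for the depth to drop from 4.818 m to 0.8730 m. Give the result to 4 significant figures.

Unsteady balance on liquid volume: A dh/dt = −0.008820 √h.
∫ h^(−1/2) dh = −(0.008820/A) ∫ dt, giving 2√h = 2√h₀ − (0.008820/A) t.
t = 2A(√h₀ − √h)/0.008820 = 2·4.879·(√4.818 − √0.8730)/0.008820
  = 9.75800 × (2.19499 − 0.934345) / 0.008820 = 1394.72 s.

1395 s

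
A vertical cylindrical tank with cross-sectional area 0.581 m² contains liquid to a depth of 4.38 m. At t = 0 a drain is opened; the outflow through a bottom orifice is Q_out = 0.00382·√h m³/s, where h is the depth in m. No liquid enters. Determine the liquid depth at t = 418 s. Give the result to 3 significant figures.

0.517 m

Unsteady balance on liquid volume: A dh/dt = −0.00382 √h.
Separate and integrate: 2(√h − √h₀) = −(0.00382/A) t.
√h = √4.38 − 0.00382·418/(2·0.581) = 2.0928 − 1.3741 = 0.71870.
h = 0.71870² = 0.51653 m.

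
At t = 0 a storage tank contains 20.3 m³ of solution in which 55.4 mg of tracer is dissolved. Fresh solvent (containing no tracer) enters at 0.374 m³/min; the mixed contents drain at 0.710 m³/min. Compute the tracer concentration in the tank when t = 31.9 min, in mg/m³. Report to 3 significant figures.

Let m(t) be the amount of tracer. Volume: V(t) = V₀ + (Q_in − Q_out) t = 20.3 − 0.33600 t; V(31.9) = 9.5816 m³.
No tracer enters, so dm/dt = −Q_out · (m/V).
Separate: dm/m = −Q_out dt/V(t) ⇒ ln(m/m₀) = −(Q_out/(Q_in−Q_out)) ln(V/V₀).
m = m₀ (V₀/V)^(Q_out/(Q_in−Q_out)) = 55.4 × (20.3/9.5816)^(-2.1131) = 11.338 mg.
C = m/V = 11.338/9.5816 = 1.1833 mg/m³.

1.18 mg/m³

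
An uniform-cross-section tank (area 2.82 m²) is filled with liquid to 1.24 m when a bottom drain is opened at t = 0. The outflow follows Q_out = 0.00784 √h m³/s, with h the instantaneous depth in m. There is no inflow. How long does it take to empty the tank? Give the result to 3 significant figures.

801 s

A dh/dt = −Q_out = −0.00784 √h.
∫ h^(−1/2) dh = −(0.00784/A) ∫ dt, giving 2√h = 2√h₀ − (0.00784/A) t.
Set h = 0: 2√h₀ = (0.00784/A) t_empty ⇒ t_empty = 2A√h₀/0.00784.
t_empty = 2·2.82·√1.24/0.00784 = 5.6400·1.1136/0.00784 = 801.08 s.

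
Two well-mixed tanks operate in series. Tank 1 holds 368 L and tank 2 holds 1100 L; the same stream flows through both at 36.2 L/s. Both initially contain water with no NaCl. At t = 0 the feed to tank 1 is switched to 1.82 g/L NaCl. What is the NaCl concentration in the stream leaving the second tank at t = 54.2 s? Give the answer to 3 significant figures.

Species balance on tank i: dCᵢ/dt = (Cᵢ₋₁ − Cᵢ)/τᵢ with τᵢ = Vᵢ/Q.
τ₁ = 368/36.2 = 10.166 s; τ₂ = 1100/36.2 = 30.387 s.
Solving the cascade with C₁(0)=C₂(0)=0 gives C₂(t) = C_in[1 − (τ₁ e^(−t/τ₁) − τ₂ e^(−t/τ₂))/(τ₁ − τ₂)].
At t = 54.2: e^(−t/τ₁) = 0.0048362, e^(−t/τ₂) = 0.16802.
C₂ = 1.82·[1 − (10.166·0.0048362 − 30.387·0.16802)/(-20.221)] = 1.82·0.74994 = 1.3649 g/L.

1.36 g/L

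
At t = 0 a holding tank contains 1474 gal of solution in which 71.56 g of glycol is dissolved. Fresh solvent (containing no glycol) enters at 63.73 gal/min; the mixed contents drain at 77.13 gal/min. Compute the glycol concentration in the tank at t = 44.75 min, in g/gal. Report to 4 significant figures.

Total volume: dV/dt = Q_in − Q_out = -13.4000 gal/min, so V(t) = 1474 − 13.4000 t and V(44.75) = 874.350 gal.
Species balance (pure solvent in): dm/dt = −Q_out · m/V(t).
dm/m = −Q_out dt/(V₀ − 13.4000 t); integrating gives ln(m/m₀) = −(Q_out/(Q_in−Q_out)) ln(V/V₀).
m = m₀ (V₀/V)^(Q_out/(Q_in−Q_out)) = 71.56 × (1474/874.350)^(-5.75597) = 3.54117 g.
C = m/V = 3.54117/874.350 = 0.00405006 g/gal.

0.004050 g/gal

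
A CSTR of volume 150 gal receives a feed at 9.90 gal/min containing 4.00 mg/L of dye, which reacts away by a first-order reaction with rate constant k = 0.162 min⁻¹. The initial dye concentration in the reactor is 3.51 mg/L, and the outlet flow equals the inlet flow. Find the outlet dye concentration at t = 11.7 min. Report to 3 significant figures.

Species balance: V dC/dt = Q C_in − Q C − k V C.
dC/dt = (Q/V) C_in − (Q/V + k) C; effective rate a = Q/V + k = 0.066000 + 0.162 = 0.22800 min⁻¹.
C_ss = Q C_in/(Q + kV) = 1.1579 mg/L; C(t) = C_ss + (C₀ − C_ss) e^(−a t).
C(11.7) = 1.1579 + (2.3521)·e^(−0.22800·11.7) = 1.1579 + (2.3521)·0.069419 = 1.3212 mg/L.

1.32 mg/L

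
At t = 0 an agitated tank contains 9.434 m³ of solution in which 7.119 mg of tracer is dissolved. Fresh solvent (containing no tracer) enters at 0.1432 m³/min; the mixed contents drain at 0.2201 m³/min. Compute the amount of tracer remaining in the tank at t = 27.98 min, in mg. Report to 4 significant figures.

Let m(t) be the amount of tracer. Volume: V(t) = V₀ + (Q_in − Q_out) t = 9.434 − 0.0769000 t; V(27.98) = 7.28234 m³.
Species balance (pure solvent in): dm/dt = −Q_out · m/V(t).
dm/m = −Q_out dt/(V₀ − 0.0769000 t); integrating gives ln(m/m₀) = −(Q_out/(Q_in−Q_out)) ln(V/V₀).
m = m₀ (V₀/V)^(Q_out/(Q_in−Q_out)) = 7.119 × (9.434/7.28234)^(-2.86216) = 3.39344 mg.

3.393 mg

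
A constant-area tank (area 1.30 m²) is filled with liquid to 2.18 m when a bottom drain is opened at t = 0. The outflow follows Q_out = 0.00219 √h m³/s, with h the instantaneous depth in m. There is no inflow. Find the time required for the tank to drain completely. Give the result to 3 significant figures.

1750 s

A dh/dt = −Q_out = −0.00219 √h.
This is separable: 2 d(√h)/dt = −0.00219/A, so √h = √h₀ − (0.00219/(2A)) t.
Tank is empty when √h = 0: t_empty = 2A√h₀/0.00219.
t_empty = 2·1.30·√2.18/0.00219 = 2.6000·1.4765/0.00219 = 1752.9 s.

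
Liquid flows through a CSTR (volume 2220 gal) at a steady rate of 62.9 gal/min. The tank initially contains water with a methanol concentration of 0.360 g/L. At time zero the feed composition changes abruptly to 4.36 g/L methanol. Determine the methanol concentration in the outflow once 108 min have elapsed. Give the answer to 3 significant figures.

4.17 g/L

Mass balance on the solute (V constant): V dC/dt = Q(C_in − C).
So dC/dt = (C_in − C)/τ with τ = V/Q = 2220/62.9 = 35.294 min.
Solution: C(t) = C_in + (C₀ − C_in) e^(−t/τ).
C(108) = 4.36 + (0.360 − 4.36)·e^(−108/35.294) = 4.36 + (-4.0000)·0.046888 = 4.1724 g/L.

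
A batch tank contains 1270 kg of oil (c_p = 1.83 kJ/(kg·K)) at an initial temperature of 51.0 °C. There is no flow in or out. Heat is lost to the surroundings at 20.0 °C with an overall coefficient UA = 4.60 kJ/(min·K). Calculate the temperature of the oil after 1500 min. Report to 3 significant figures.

21.6 °C

M c_p dT/dt = −UA(T − T_amb).
dT/dt = (T_ss − T)/τ with T_ss = T_amb = 20.000 °C, τ = M c_p/UA = 1270·1.83/4.60 = 505.24 min.
T approaches T_ss exponentially: T(t) = T_ss + (T₀ − T_ss) e^(−t/τ).
T(1500) = 20.000 + (31.000)·0.051360 = 21.592 °C.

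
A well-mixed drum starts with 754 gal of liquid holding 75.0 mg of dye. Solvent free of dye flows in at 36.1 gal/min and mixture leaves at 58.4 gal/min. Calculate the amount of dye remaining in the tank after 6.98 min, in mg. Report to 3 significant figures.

Let m(t) be the amount of dye. Volume: V(t) = V₀ + (Q_in − Q_out) t = 754 − 22.300 t; V(6.98) = 598.35 gal.
No dye enters, so dm/dt = −Q_out · (m/V).
dm/m = −Q_out dt/(V₀ − 22.300 t); integrating gives ln(m/m₀) = −(Q_out/(Q_in−Q_out)) ln(V/V₀).
m = m₀ (V₀/V)^(Q_out/(Q_in−Q_out)) = 75.0 × (754/598.35)^(-2.6188) = 40.934 mg.

40.9 mg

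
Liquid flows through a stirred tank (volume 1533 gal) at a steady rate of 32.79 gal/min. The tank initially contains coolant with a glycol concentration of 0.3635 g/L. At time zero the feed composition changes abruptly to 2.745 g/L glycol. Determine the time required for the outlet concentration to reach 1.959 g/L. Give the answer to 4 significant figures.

Mass balance on the solute (V constant): V dC/dt = Q(C_in − C), so τ = V/Q = 46.7521 min.
C(t) = C_in + (C₀ − C_in) e^(−t/τ). Set C = 1.959 and solve for t:
e^(−t/τ) = (C − C_in)/(C₀ − C_in) = (1.959 − 2.745)/(0.3635 − 2.745) = 0.330044
t = −τ ln(…) = 46.7521 × 1.10853 = 51.8260 min.

51.83 min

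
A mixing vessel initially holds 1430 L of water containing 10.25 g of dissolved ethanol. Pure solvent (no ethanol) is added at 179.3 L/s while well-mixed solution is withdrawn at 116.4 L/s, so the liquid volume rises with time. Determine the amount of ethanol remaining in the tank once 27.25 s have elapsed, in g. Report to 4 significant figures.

Total volume: dV/dt = Q_in − Q_out = 62.9000 L/s, so V(t) = 1430 + 62.9000 t and V(27.25) = 3144.03 L.
Species balance (pure solvent in): dm/dt = −Q_out · m/V(t).
dm/m = −Q_out dt/(V₀ + 62.9000 t); integrating gives ln(m/m₀) = −(Q_out/(Q_in−Q_out)) ln(V/V₀).
m = m₀ (V₀/V)^(Q_out/(Q_in−Q_out)) = 10.25 × (1430/3144.03)^(1.85056) = 2.38537 g.

2.385 g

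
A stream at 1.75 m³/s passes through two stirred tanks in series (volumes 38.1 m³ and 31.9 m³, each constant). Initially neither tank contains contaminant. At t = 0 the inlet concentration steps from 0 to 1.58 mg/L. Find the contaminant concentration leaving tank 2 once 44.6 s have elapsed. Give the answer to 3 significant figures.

Species balance on tank i: dCᵢ/dt = (Cᵢ₋₁ − Cᵢ)/τᵢ with τᵢ = Vᵢ/Q.
τ₁ = 38.1/1.75 = 21.771 s; τ₂ = 31.9/1.75 = 18.229 s.
Solving the cascade with C₁(0)=C₂(0)=0 gives C₂(t) = C_in[1 − (τ₁ e^(−t/τ₁) − τ₂ e^(−t/τ₂))/(τ₁ − τ₂)].
At t = 44.6: e^(−t/τ₁) = 0.12892, e^(−t/τ₂) = 0.086578.
C₂ = 1.58·[1 − (21.771·0.12892 − 18.229·0.086578)/(3.5429)] = 1.58·0.65322 = 1.0321 mg/L.

1.03 mg/L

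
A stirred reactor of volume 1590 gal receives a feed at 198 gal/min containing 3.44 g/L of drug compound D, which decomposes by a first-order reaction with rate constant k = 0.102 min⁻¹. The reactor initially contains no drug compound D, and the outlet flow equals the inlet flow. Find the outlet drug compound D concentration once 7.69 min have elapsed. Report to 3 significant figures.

1.56 g/L

Species balance: V dC/dt = Q C_in − Q C − k V C.
dC/dt = (Q/V) C_in − (Q/V + k) C; effective rate a = Q/V + k = 0.12453 + 0.102 = 0.22653 min⁻¹.
C_ss = Q C_in/(Q + kV) = 1.8911 g/L; C(t) = C_ss + (C₀ − C_ss) e^(−a t).
C(7.69) = 1.8911 + (-1.8911)·e^(−0.22653·7.69) = 1.8911 + (-1.8911)·0.17517 = 1.5598 g/L.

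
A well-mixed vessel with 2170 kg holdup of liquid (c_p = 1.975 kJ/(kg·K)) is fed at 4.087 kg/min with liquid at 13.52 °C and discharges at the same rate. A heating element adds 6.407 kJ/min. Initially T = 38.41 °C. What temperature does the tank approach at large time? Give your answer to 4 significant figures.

Heat balance on the well-mixed liquid: M c_p dT/dt = ṁ c_p (T_in − T) + 6.407.
At steady state dT/dt = 0 ⇒ T_ss = T_in + Q̇/(ṁ c_p) = 13.52 + 6.407/(4.087·1.975) = 14.3137 °C.

14.31 °C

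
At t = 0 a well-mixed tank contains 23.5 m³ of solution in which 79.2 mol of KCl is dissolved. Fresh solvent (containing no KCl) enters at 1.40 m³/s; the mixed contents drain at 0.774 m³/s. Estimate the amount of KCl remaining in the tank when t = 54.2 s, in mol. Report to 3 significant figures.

Total volume: dV/dt = Q_in − Q_out = 0.62600 m³/s, so V(t) = 23.5 + 0.62600 t and V(54.2) = 57.429 m³.
Species balance (pure solvent in): dm/dt = −Q_out · m/V(t).
Separate: dm/m = −Q_out dt/V(t) ⇒ ln(m/m₀) = −(Q_out/(Q_in−Q_out)) ln(V/V₀).
m = m₀ (V₀/V)^(Q_out/(Q_in−Q_out)) = 79.2 × (23.5/57.429)^(1.2364) = 26.237 mol.

26.2 mol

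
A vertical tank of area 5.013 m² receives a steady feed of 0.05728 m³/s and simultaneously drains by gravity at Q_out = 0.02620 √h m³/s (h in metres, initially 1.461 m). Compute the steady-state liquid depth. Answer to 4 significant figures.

Level balance: A dh/dt = 0.05728 − 0.02620 √h. Setting dh/dt = 0:
Q_in = 0.02620 √h_ss ⇒ √h_ss = 0.05728/0.02620 = 2.18626.
h_ss = 2.18626² = 4.77973 m. (Since h₀ = 1.461 m < h_ss, the level will rise toward this value.)

4.780 m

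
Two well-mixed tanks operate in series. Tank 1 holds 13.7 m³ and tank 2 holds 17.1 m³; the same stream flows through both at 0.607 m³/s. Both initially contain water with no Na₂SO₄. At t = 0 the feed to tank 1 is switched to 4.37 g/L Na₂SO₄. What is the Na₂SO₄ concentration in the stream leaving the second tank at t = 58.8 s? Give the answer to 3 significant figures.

2.95 g/L

Time constants: τᵢ = Vᵢ/Q for each well-mixed tank.
τ₁ = 13.7/0.607 = 22.570 s; τ₂ = 17.1/0.607 = 28.171 s.
Solving the cascade with C₁(0)=C₂(0)=0 gives C₂(t) = C_in[1 − (τ₁ e^(−t/τ₁) − τ₂ e^(−t/τ₂))/(τ₁ − τ₂)].
At t = 58.8: e^(−t/τ₁) = 0.073886, e^(−t/τ₂) = 0.12403.
C₂ = 4.37·[1 − (22.570·0.073886 − 28.171·0.12403)/(-5.6013)] = 4.37·0.67392 = 2.9450 g/L.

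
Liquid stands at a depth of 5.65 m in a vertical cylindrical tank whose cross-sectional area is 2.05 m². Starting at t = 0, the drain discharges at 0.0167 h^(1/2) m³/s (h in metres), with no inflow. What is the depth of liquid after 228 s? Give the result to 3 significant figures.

With no inflow, A dh/dt = −0.0167 √h.
∫ h^(−1/2) dh = −(0.0167/A) ∫ dt, giving 2√h = 2√h₀ − (0.0167/A) t.
√h = √5.65 − 0.0167·228/(2·2.05) = 2.3770 − 0.92868 = 1.4483.
h = 1.4483² = 2.0975 m.

2.10 m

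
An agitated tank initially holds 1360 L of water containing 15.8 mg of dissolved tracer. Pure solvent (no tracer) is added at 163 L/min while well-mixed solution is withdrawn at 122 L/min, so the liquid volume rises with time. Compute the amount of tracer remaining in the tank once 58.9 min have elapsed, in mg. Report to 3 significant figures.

0.757 mg

Let m(t) be the amount of tracer. Volume: V(t) = V₀ + (Q_in − Q_out) t = 1360 + 41.000 t; V(58.9) = 3774.9 L.
No tracer enters, so dm/dt = −Q_out · (m/V).
Separate: dm/m = −Q_out dt/V(t) ⇒ ln(m/m₀) = −(Q_out/(Q_in−Q_out)) ln(V/V₀).
m = m₀ (V₀/V)^(Q_out/(Q_in−Q_out)) = 15.8 × (1360/3774.9)^(2.9756) = 0.75748 mg.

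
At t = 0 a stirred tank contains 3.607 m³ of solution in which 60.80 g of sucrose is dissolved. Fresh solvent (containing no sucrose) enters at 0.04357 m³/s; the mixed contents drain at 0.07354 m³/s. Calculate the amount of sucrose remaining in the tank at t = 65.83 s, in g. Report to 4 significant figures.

Let m(t) be the amount of sucrose. Volume: V(t) = V₀ + (Q_in − Q_out) t = 3.607 − 0.0299700 t; V(65.83) = 1.63407 m³.
Solute balance: dm/dt = 0 − Q_out C = −Q_out m/V(t).
dm/m = −Q_out dt/(V₀ − 0.0299700 t); integrating gives ln(m/m₀) = −(Q_out/(Q_in−Q_out)) ln(V/V₀).
m = m₀ (V₀/V)^(Q_out/(Q_in−Q_out)) = 60.80 × (3.607/1.63407)^(-2.45379) = 8.71183 g.

8.712 g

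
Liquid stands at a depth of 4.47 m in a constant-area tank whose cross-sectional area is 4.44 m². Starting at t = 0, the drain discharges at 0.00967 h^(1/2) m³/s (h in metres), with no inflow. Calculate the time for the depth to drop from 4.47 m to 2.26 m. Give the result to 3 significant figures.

561 s

Unsteady balance on liquid volume: A dh/dt = −0.00967 √h.
∫ h^(−1/2) dh = −(0.00967/A) ∫ dt, giving 2√h = 2√h₀ − (0.00967/A) t.
t = 2A(√h₀ − √h)/0.00967 = 2·4.44·(√4.47 − √2.26)/0.00967
  = 8.8800 × (2.1142 − 1.5033) / 0.00967 = 561.00 s.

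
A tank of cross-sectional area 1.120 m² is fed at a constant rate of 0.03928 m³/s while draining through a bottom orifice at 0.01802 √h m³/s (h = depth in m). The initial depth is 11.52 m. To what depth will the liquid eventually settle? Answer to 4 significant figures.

4.752 m

Level balance: A dh/dt = 0.03928 − 0.01802 √h. Setting dh/dt = 0:
Q_in = 0.01802 √h_ss ⇒ √h_ss = 0.03928/0.01802 = 2.17980.
h_ss = 2.17980² = 4.75153 m. (Since h₀ = 11.52 m > h_ss, the level will fall toward this value.)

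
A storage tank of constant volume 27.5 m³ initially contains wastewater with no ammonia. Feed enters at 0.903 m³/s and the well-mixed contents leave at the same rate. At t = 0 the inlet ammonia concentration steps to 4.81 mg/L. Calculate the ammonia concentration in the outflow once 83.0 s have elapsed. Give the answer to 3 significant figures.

Accumulation = in − out for the solute gives V dC/dt = Q(C_in − C).
So dC/dt = (C_in − C)/τ with τ = V/Q = 27.5/0.903 = 30.454 s.
Solution: C(t) = C_in + (C₀ − C_in) e^(−t/τ).
C(83.0) = 4.81 + (0 − 4.81)·e^(−83.0/30.454) = 4.81 + (-4.8100)·0.065519 = 4.4949 mg/L.

4.49 mg/L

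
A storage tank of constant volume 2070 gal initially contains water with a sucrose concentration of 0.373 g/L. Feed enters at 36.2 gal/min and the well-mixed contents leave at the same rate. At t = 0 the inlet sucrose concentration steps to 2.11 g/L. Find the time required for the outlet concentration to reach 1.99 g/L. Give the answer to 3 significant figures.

Transient balance on the dissolved component: V dC/dt = Q(C_in − C), so τ = V/Q = 57.182 min.
C(t) = C_in + (C₀ − C_in) e^(−t/τ). Set C = 1.99 and solve for t:
e^(−t/τ) = (C − C_in)/(C₀ − C_in) = (1.99 − 2.11)/(0.373 − 2.11) = 0.069085
t = −τ ln(…) = 57.182 × 2.6724 = 152.82 min.

153 min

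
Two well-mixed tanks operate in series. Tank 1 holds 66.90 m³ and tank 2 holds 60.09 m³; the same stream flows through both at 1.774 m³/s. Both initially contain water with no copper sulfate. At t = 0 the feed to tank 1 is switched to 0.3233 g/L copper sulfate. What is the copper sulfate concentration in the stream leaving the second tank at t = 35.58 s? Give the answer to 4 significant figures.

0.08484 g/L

Time constants: τᵢ = Vᵢ/Q for each well-mixed tank.
τ₁ = 66.90/1.774 = 37.7114 s; τ₂ = 60.09/1.774 = 33.8726 s.
Solving the cascade with C₁(0)=C₂(0)=0 gives C₂(t) = C_in[1 − (τ₁ e^(−t/τ₁) − τ₂ e^(−t/τ₂))/(τ₁ − τ₂)].
At t = 35.58: e^(−t/τ₁) = 0.389270, e^(−t/τ₂) = 0.349796.
C₂ = 0.3233·[1 − (37.7114·0.389270 − 33.8726·0.349796)/(3.83878)] = 0.3233·0.262414 = 0.0848385 g/L.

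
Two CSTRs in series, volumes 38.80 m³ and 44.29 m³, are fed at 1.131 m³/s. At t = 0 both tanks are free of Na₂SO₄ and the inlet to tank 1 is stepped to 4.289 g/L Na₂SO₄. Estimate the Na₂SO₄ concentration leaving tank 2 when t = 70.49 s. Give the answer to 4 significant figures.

2.454 g/L

Each tank obeys Vᵢ dCᵢ/dt = Q(Cᵢ₋₁ − Cᵢ), so τᵢ = Vᵢ/Q.
τ₁ = 38.80/1.131 = 34.3059 s; τ₂ = 44.29/1.131 = 39.1600 s.
Tank 1: C₁ = C_in(1 − e^(−t/τ₁)). Tank 2 (τ₁ ≠ τ₂): C₂ = C_in[1 − (τ₁ e^(−t/τ₁) − τ₂ e^(−t/τ₂))/(τ₁ − τ₂)].
At t = 70.49: e^(−t/τ₁) = 0.128125, e^(−t/τ₂) = 0.165291.
C₂ = 4.289·[1 − (34.3059·0.128125 − 39.1600·0.165291)/(-4.85411)] = 4.289·0.572046 = 2.45351 g/L.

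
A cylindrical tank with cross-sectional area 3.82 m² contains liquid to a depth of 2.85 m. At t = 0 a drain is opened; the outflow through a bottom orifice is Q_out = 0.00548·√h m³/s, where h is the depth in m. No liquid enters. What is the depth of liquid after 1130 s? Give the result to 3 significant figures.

0.770 m

With no inflow, A dh/dt = −0.00548 √h.
Separate and integrate: 2(√h − √h₀) = −(0.00548/A) t.
√h = √2.85 − 0.00548·1130/(2·3.82) = 1.6882 − 0.81052 = 0.87767.
h = 0.87767² = 0.77031 m.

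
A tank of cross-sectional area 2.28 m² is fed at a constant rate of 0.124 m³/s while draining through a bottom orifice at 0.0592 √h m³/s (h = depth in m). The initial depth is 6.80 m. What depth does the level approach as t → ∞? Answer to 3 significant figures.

4.39 m

Level balance: A dh/dt = 0.124 − 0.0592 √h. Setting dh/dt = 0:
Q_in = 0.0592 √h_ss ⇒ √h_ss = 0.124/0.0592 = 2.0946.
h_ss = 2.0946² = 4.3873 m. (Since h₀ = 6.80 m > h_ss, the level will fall toward this value.)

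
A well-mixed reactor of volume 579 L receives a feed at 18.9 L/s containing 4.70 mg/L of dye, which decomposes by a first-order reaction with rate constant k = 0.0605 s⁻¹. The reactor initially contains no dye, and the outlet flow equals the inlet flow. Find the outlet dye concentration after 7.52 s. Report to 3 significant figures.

0.830 mg/L

Species balance: V dC/dt = Q C_in − Q C − k V C.
dC/dt = (Q/V) C_in − (Q/V + k) C; effective rate a = Q/V + k = 0.032642 + 0.0605 = 0.093142 s⁻¹.
C_ss = Q C_in/(Q + kV) = 1.6472 mg/L; C(t) = C_ss + (C₀ − C_ss) e^(−a t).
C(7.52) = 1.6472 + (-1.6472)·e^(−0.093142·7.52) = 1.6472 + (-1.6472)·0.49637 = 0.82955 mg/L.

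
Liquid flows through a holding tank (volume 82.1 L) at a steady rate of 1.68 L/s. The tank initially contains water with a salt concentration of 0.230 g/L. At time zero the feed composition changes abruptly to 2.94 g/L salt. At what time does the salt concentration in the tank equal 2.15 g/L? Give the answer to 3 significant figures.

Species balance: V dC/dt = Q(C_in − C) ⇒ τ = V/Q = 48.869 s.
C(t) = C_in + (C₀ − C_in) e^(−t/τ). Set C = 2.15 and solve for t:
e^(−t/τ) = (C − C_in)/(C₀ − C_in) = (2.15 − 2.94)/(0.230 − 2.94) = 0.29151
t = −τ ln(…) = 48.869 × 1.2327 = 60.239 s.

60.2 s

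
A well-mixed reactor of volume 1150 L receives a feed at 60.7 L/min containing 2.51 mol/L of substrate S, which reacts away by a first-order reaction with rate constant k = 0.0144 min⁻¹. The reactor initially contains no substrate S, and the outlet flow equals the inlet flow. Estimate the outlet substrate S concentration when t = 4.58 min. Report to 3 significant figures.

0.522 mol/L

V dC/dt = Q(C_in − C) − k V C.
dC/dt = (Q/V) C_in − (Q/V + k) C; effective rate a = Q/V + k = 0.052783 + 0.0144 = 0.067183 min⁻¹.
C_ss = Q C_in/(Q + kV) = 1.9720 mol/L; C(t) = C_ss + (C₀ − C_ss) e^(−a t).
C(4.58) = 1.9720 + (-1.9720)·e^(−0.067183·4.58) = 1.9720 + (-1.9720)·0.73514 = 0.52231 mol/L.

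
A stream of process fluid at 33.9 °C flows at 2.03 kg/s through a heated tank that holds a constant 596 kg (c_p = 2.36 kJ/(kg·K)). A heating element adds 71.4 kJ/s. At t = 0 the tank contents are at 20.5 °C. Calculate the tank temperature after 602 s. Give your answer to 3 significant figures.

45.2 °C

M c_p dT/dt = ṁ c_p (T_in − T) + Q̇.
Rearrange: dT/dt = (T_ss − T)/τ with τ = M/ṁ = 293.60 s and T_ss = T_in + Q̇/(ṁ c_p) = 48.804 °C.
T approaches T_ss exponentially: T(t) = T_ss + (T₀ − T_ss) e^(−t/τ).
T(602) = 48.804 + (-28.304)·e^(−602/293.60) = 48.804 + (-28.304)·0.12868 = 45.161 °C.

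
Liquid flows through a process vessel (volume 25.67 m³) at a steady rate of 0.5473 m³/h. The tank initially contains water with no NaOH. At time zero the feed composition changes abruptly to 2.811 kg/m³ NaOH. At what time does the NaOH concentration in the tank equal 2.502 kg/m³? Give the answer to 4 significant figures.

103.6 h

Species balance: V dC/dt = Q(C_in − C) ⇒ τ = V/Q = 46.9030 h.
C(t) = C_in + (C₀ − C_in) e^(−t/τ). Set C = 2.502 and solve for t:
e^(−t/τ) = (C − C_in)/(C₀ − C_in) = (2.502 − 2.811)/(0 − 2.811) = 0.109925
t = −τ ln(…) = 46.9030 × 2.20795 = 103.560 h.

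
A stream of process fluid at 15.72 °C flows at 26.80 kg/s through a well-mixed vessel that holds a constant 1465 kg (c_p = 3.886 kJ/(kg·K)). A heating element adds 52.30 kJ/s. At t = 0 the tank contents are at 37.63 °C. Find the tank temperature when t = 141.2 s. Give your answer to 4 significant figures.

17.84 °C

Energy balance: M c_p dT/dt = ṁ c_p (T_in − T) + 52.30.
Rearrange: dT/dt = (T_ss − T)/τ with τ = M/ṁ = 54.6642 s and T_ss = T_in + Q̇/(ṁ c_p) = 16.2222 °C.
Solution: T(t) = T_ss + (T₀ − T_ss) e^(−t/τ).
T(141.2) = 16.2222 + (21.4078)·e^(−141.2/54.6642) = 16.2222 + (21.4078)·0.0755437 = 17.8394 °C.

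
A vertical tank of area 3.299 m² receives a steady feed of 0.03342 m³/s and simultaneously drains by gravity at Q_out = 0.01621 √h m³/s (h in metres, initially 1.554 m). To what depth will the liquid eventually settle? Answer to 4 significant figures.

4.251 m

A dh/dt = Q_in − 0.01621 √h. Steady state requires inflow = outflow:
Q_in = 0.01621 √h_ss ⇒ √h_ss = 0.03342/0.01621 = 2.06169.
h_ss = 2.06169² = 4.25057 m. (Since h₀ = 1.554 m < h_ss, the level will rise toward this value.)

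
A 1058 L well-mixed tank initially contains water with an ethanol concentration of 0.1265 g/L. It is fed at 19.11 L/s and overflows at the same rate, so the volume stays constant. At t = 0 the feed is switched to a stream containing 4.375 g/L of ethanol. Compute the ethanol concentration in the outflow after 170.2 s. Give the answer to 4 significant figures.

Unsteady species balance (constant V, well mixed): V dC/dt = Q(C_in − C).
Rewrite as dC/dt + C/τ = C_in/τ, τ = V/Q = 55.3637 s.
This is linear first-order; C(t) = C_in + (C₀ − C_in) e^(−t/τ).
C(170.2) = 4.375 + (0.1265 − 4.375)·e^(−170.2/55.3637) = 4.375 + (-4.24850)·0.0462258 = 4.17861 g/L.

4.179 g/L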